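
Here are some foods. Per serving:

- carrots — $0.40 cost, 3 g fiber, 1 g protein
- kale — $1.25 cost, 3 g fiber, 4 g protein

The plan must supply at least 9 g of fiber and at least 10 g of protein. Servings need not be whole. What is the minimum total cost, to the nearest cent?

$3.18

This is a tiny linear program; its minimum lies at a vertex of the feasible set. List the vertices and price them.
carrots only: max(9/3, 10/1) = 10 servings → $4.00.
kale only: max(9/3, 10/4) = 3 servings → $3.75.
carrots + kale with both tight: 0.6667 servings and 2.333 servings → $3.18.
Cheapest feasible corner: $3.18.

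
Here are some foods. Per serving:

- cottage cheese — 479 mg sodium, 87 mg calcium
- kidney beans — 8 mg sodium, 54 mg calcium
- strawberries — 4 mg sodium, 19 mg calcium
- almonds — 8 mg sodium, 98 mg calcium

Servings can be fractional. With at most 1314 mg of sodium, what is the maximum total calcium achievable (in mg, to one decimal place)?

16096.5 mg

Calcium per mg sodium: almonds 12.25, kidney beans 6.75, strawberries 4.75, cottage cheese 0.1816.
With no serving limits, spend the whole sodium allowance on almonds: 1314 mg / 8 mg × 98 mg = 16096.5 mg.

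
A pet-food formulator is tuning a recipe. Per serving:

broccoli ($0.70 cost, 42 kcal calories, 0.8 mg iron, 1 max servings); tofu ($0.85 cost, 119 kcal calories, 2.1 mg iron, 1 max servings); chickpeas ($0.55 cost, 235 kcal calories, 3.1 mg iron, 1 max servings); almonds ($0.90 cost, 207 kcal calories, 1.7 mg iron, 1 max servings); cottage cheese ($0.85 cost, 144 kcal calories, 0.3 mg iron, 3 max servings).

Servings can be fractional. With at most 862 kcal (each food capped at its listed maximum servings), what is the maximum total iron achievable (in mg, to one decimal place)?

Iron per kcal: broccoli 0.01905, tofu 0.01765, chickpeas 0.01319, almonds 0.008213, cottage cheese 0.002083.
Take 1 serving of broccoli: uses 42 kcal, +0.8 mg iron (running total 0.8 mg).
Take 1 serving of tofu: uses 119 kcal, +2.1 mg iron (running total 2.9 mg).
Take 1 serving of chickpeas: uses 235 kcal, +3.1 mg iron (running total 6.0 mg).
Take 1 serving of almonds: uses 207 kcal, +1.7 mg iron (running total 7.7 mg).
Take 1.799 servings of cottage cheese: uses 259 kcal, +0.5 mg iron (running total 8.2 mg).
Filling greedily by iron-per-kcal is optimal for one linear limit, giving 8.2 mg.

8.2 mg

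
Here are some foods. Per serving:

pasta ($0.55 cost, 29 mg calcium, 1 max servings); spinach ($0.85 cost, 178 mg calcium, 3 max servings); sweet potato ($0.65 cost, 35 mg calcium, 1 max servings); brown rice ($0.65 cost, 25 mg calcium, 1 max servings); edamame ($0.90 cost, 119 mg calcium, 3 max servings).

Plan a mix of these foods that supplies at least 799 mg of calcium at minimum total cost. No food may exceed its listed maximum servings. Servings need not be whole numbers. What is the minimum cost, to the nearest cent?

$4.55

Cost per mg of calcium: spinach $0.0048, edamame $0.0076, sweet potato $0.0186, pasta $0.0190, brown rice $0.0260.
Take 3 servings of spinach: +534.0 mg calcium for $2.55 (total $2.55, still need 265.0 mg).
Take 2.227 servings of edamame: +265.0 mg calcium for $2.00 (total $4.55, still need 0.0 mg).
Greedy by cheapest-per-mg is optimal for a single linear constraint, so the minimum cost is $4.55.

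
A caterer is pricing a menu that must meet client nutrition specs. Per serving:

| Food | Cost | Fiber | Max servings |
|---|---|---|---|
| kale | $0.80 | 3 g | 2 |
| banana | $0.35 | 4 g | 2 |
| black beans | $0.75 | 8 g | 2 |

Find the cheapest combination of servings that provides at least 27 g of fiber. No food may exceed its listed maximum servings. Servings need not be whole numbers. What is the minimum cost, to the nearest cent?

$3.00

Cost per g of fiber: banana $0.0875, black beans $0.0938, kale $0.2667.
Take 2 servings of banana: +8.0 g fiber for $0.70 (total $0.70, still need 19.0 g).
Take 2 servings of black beans: +16.0 g fiber for $1.50 (total $2.20, still need 3.0 g).
Take 1 serving of kale: +3.0 g fiber for $0.80 (total $3.00, still need 0.0 g).
Filling from the cheapest source first is optimal under one linear minimum: $3.00.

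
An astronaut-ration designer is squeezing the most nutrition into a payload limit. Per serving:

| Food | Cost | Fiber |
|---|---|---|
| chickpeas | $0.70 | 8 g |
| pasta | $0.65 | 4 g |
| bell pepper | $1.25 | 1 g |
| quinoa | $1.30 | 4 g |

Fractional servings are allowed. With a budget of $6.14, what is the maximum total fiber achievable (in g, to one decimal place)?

70.2 g

Fiber per dollar: chickpeas 11.43, pasta 6.154, quinoa 3.077, bell pepper 0.8.
With no serving limits, spend the whole cost allowance on chickpeas: $6.14 / $0.70 × 8 g = 70.2 g.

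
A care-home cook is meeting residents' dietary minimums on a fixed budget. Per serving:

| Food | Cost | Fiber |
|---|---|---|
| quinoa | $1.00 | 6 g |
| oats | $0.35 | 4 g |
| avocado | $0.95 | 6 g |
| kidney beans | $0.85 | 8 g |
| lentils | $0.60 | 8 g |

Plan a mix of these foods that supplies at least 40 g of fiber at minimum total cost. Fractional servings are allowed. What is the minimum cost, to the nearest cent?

Cost per g of fiber: lentils $0.0750, oats $0.0875, kidney beans $0.1062, avocado $0.1583, quinoa $0.1667.
With no serving limits, use only lentils: 40 g / 8 g = 5 servings × $0.60 = $3.00.

$3.00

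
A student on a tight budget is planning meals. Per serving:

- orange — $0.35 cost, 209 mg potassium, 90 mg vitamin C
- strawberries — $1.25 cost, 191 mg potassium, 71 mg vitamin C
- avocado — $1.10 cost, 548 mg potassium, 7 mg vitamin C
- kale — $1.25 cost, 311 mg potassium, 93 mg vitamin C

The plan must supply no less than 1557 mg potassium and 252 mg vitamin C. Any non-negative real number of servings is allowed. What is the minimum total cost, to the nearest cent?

Check every corner: each single food scaled to meet both minima, and each pair solved so both constraints bind.
orange only: max(1557/209, 252/90) = 7.45 servings → $2.61.
strawberries only: max(1557/191, 252/71) = 8.152 servings → $10.19.
avocado only: max(1557/548, 252/7) = 36 servings → $39.60.
kale only: max(1557/311, 252/93) = 5.006 servings → $6.26.
orange + strawberries: intersection lies outside the first quadrant.
orange + avocado with both tight: 2.658 servings and 1.828 servings → $2.94.
orange + kale: the both-tight solution has a negative serving — not a feasible corner.
strawberries + avocado with both tight: 3.386 servings and 1.661 servings → $6.06.
strawberries + kale: intersection lies outside the first quadrant.
avocado + kale with both tight: 1.362 servings and 2.607 servings → $4.76.
So the least-cost plan costs $2.61.

$2.61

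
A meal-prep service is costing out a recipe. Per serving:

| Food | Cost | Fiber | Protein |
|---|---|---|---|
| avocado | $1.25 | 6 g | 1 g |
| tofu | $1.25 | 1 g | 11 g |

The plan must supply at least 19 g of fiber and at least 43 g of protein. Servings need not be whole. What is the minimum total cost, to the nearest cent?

$7.79

Check every corner: each single food scaled to meet both minima, and each pair solved so both constraints bind.
avocado only: max(19/6, 43/1) = 43 servings → $53.75.
tofu only: max(19/1, 43/11) = 19 servings → $23.75.
avocado + tofu with both tight: 2.554 servings and 3.677 servings → $7.79.
The minimum over all feasible corners is $7.79.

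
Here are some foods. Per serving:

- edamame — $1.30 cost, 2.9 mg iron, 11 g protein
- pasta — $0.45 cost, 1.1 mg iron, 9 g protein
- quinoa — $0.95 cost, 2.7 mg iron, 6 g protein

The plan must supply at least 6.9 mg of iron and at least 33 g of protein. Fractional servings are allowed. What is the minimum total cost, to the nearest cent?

$2.60

An LP optimum is at a vertex; with two nutrient constraints at most two foods are used. Check each candidate.
edamame only: max(6.9/2.9, 33/11) = 3 servings → $3.90.
pasta only: max(6.9/1.1, 33/9) = 6.273 servings → $2.82.
quinoa only: max(6.9/2.7, 33/6) = 5.5 servings → $5.22.
edamame + pasta with both tight: 1.843 servings and 1.414 servings → $3.03.
edamame + quinoa with both targets exact would need a negative amount; discard.
pasta + quinoa with both tight: 2.695 servings and 1.458 servings → $2.60.
Cheapest feasible corner: $2.60.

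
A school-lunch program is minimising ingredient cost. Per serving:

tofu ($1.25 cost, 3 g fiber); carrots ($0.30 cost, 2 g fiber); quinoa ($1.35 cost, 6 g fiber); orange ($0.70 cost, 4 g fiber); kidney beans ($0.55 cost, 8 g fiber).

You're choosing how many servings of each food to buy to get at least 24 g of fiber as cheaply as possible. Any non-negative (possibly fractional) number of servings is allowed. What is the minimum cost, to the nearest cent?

Cost per g of fiber: kidney beans $0.0688, carrots $0.1500, orange $0.1750, quinoa $0.2250, tofu $0.4167.
With no serving limits, use only kidney beans: 24 g / 8 g = 3 servings × $0.55 = $1.65.

$1.65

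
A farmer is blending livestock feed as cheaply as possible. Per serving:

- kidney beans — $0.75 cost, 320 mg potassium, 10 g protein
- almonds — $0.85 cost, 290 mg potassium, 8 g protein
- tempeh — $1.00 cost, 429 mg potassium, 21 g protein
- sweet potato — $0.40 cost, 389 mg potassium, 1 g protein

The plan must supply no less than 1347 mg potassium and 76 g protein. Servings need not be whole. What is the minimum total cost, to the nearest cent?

$3.62

With two linear requirements the optimum uses one or two foods; enumerate the corners.
kidney beans only: max(1347/320, 76/10) = 7.6 servings → $5.70.
almonds only: max(1347/290, 76/8) = 9.5 servings → $8.07.
tempeh only: max(1347/429, 76/21) = 3.619 servings → $3.62.
sweet potato only: max(1347/389, 76/1) = 76 servings → $30.40.
kidney beans + almonds: the both-tight solution has a negative serving — not a feasible corner.
kidney beans + tempeh: the both-tight solution has a negative serving — not a feasible corner.
kidney beans + sweet potato: intersection lies outside the first quadrant.
almonds + tempeh with both targets exact would need a negative amount; discard.
almonds + sweet potato: the both-tight solution has a negative serving — not a feasible corner.
tempeh + sweet potato with both targets exact would need a negative amount; discard.
The minimum over all feasible corners is $3.62.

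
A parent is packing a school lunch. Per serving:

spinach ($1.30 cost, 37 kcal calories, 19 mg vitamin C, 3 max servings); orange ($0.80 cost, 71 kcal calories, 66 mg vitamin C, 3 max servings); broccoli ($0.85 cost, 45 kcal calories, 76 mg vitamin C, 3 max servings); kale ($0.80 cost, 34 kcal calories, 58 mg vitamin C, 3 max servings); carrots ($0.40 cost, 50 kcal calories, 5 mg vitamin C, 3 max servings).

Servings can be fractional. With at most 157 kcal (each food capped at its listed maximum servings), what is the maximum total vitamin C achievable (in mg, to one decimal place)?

266.9 mg

Vitamin C per kcal: kale 1.706, broccoli 1.689, orange 0.9296, spinach 0.5135, carrots 0.1.
Take 3 servings of kale: uses 102 kcal, +174.0 mg vitamin C (running total 174.0 mg).
Take 1.222 servings of broccoli: uses 55 kcal, +92.9 mg vitamin C (running total 266.9 mg).
Greedy by best ratio exhausts the calories allowance optimally: 266.9 mg.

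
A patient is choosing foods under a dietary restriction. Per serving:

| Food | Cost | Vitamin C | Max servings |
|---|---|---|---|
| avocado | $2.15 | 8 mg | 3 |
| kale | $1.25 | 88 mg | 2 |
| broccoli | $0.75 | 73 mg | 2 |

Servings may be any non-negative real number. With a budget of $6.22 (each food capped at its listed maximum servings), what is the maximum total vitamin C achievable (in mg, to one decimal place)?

Vitamin C per dollar: broccoli 97.33, kale 70.4, avocado 3.721.
Take 2 servings of broccoli: spends $1.50, +146.0 mg vitamin C (running total 146.0 mg).
Take 2 servings of kale: spends $2.50, +176.0 mg vitamin C (running total 322.0 mg).
Take 1.033 servings of avocado: spends $2.22, +8.3 mg vitamin C (running total 330.3 mg).
Greedy by best ratio exhausts the cost allowance optimally: 330.3 mg.

330.3 mg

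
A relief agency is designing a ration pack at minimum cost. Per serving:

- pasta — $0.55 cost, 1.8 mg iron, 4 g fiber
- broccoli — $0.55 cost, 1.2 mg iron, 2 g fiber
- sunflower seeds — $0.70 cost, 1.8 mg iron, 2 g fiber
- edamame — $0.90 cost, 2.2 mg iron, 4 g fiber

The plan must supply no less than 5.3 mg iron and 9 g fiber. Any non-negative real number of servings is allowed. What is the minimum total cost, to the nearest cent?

pasta only: max(5.3/1.8, 9/4) = 2.944 servings → $1.62.
broccoli only: max(5.3/1.2, 9/2) = 4.5 servings → $2.48.
sunflower seeds only: max(5.3/1.8, 9/2) = 4.5 servings → $3.15.
edamame only: max(5.3/2.2, 9/4) = 2.409 servings → $2.17.
pasta + broccoli with both tight: 0.1667 servings and 4.167 servings → $2.38.
pasta + sunflower seeds with both tight: 1.556 servings and 1.389 servings → $1.83.
pasta + edamame: the both-tight solution has a negative serving — not a feasible corner.
broccoli + sunflower seeds: intersection lies outside the first quadrant.
broccoli + edamame with both tight: 3.5 servings and 0.5 servings → $2.38.
sunflower seeds + edamame with both tight: 0.5 servings and 2 servings → $2.15.
So the least-cost plan costs $1.62.

$1.62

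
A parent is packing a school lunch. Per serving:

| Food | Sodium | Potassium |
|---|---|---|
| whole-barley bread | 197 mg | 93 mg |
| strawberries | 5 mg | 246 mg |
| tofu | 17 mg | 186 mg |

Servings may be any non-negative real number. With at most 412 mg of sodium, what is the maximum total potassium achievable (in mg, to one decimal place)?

Potassium per mg sodium: strawberries 49.2, tofu 10.94, whole-barley bread 0.4721.
With no serving limits, spend the whole sodium allowance on strawberries: 412 mg / 5 mg × 246 mg = 20270.4 mg.

20270.4 mg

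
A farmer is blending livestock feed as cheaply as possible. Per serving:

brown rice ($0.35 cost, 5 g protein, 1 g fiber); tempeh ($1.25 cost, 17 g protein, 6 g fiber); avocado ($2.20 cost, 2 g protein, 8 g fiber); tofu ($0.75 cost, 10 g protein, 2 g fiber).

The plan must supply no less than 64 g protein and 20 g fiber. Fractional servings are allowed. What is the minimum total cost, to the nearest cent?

With two linear requirements the optimum uses one or two foods; enumerate the corners.
brown rice only: max(64/5, 20/1) = 20 servings → $7.00.
tempeh only: max(64/17, 20/6) = 3.765 servings → $4.71.
avocado only: max(64/2, 20/8) = 32 servings → $70.40.
tofu only: max(64/10, 20/2) = 10 servings → $7.50.
brown rice + tempeh with both tight: 3.385 servings and 2.769 servings → $4.65.
brown rice + avocado with both tight: 12.42 servings and 0.9474 servings → $6.43.
brown rice + tofu (both tight): parallel constraints — no distinct corner.
tempeh + avocado: intersection lies outside the first quadrant.
tempeh + tofu with both tight: 2.769 servings and 1.692 servings → $4.73.
avocado + tofu with both tight: 0.9474 servings and 6.211 servings → $6.74.
Cheapest feasible corner: $4.65.

$4.65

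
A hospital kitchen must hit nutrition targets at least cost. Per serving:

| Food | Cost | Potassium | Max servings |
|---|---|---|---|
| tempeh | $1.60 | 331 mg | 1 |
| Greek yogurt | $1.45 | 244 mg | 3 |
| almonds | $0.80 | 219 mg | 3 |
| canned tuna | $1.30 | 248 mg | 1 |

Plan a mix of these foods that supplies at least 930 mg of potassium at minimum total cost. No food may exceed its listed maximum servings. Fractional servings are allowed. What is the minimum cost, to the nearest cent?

$3.72

Cost per mg of potassium: almonds $0.0037, tempeh $0.0048, canned tuna $0.0052, Greek yogurt $0.0059.
Take 3 servings of almonds: +657.0 mg potassium for $2.40 (total $2.40, still need 273.0 mg).
Take 0.8248 servings of tempeh: +273.0 mg potassium for $1.32 (total $3.72, still need 0.0 mg).
Filling from the cheapest source first is optimal under one linear minimum: $3.72.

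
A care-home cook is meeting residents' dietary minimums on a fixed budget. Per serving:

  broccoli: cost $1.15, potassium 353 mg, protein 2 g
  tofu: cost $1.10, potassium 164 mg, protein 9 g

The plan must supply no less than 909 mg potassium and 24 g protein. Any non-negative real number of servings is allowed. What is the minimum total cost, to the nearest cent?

$4.28

A basic optimal solution has at most two foods positive. Try each food alone and each pair with both targets met exactly.
broccoli only: max(909/353, 24/2) = 12 servings → $13.80.
tofu only: max(909/164, 24/9) = 5.543 servings → $6.10.
broccoli + tofu with both tight: 1.49 servings and 2.336 servings → $4.28.
Cheapest feasible corner: $4.28.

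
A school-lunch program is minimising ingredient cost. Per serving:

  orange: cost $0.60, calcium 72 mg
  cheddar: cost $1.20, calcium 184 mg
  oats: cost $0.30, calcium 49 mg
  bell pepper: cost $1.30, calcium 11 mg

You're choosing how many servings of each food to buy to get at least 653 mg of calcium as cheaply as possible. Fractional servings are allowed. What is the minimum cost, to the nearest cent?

$4.00

Cost per mg of calcium: oats $0.0061, cheddar $0.0065, orange $0.0083, bell pepper $0.1182.
With no serving limits, use only oats: 653 mg / 49 mg = 13.33 servings × $0.30 = $4.00.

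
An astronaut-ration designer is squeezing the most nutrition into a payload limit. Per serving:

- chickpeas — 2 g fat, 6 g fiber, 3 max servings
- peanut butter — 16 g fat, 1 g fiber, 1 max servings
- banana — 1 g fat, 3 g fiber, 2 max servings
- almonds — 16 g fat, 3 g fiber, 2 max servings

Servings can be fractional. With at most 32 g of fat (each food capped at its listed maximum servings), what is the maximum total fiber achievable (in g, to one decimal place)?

28.5 g

Fiber per g fat: chickpeas 3, banana 3, almonds 0.1875, peanut butter 0.0625.
Take 3 servings of chickpeas: uses 6 g fat, +18.0 g fiber (running total 18.0 g).
Take 2 servings of banana: uses 2 g fat, +6.0 g fiber (running total 24.0 g).
Take 1.5 servings of almonds: uses 24 g fat, +4.5 g fiber (running total 28.5 g).
Greedy by best ratio exhausts the fat allowance optimally: 28.5 g.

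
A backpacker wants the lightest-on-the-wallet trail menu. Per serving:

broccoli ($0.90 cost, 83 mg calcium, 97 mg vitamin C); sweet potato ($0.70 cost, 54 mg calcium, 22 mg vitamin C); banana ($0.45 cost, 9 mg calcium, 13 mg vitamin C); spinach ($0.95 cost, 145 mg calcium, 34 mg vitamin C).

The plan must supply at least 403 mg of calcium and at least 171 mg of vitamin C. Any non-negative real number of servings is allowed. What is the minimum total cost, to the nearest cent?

$2.99

A basic optimal solution has at most two foods positive. Try each food alone and each pair with both targets met exactly.
broccoli only: max(403/83, 171/97) = 4.855 servings → $4.37.
sweet potato only: max(403/54, 171/22) = 7.773 servings → $5.44.
banana only: max(403/9, 171/13) = 44.78 servings → $20.15.
spinach only: max(403/145, 171/34) = 5.029 servings → $4.78.
broccoli + sweet potato with both tight: 0.1079 servings and 7.297 servings → $5.21.
broccoli + banana: intersection lies outside the first quadrant.
broccoli + spinach with both tight: 0.9867 servings and 2.215 servings → $2.99.
sweet potato + banana with both tight: 7.341 servings and 0.7302 servings → $5.47.
sweet potato + spinach with both targets exact would need a negative amount; discard.
banana + spinach with both tight: 7.025 servings and 2.343 servings → $5.39.
Cheapest feasible corner: $2.99.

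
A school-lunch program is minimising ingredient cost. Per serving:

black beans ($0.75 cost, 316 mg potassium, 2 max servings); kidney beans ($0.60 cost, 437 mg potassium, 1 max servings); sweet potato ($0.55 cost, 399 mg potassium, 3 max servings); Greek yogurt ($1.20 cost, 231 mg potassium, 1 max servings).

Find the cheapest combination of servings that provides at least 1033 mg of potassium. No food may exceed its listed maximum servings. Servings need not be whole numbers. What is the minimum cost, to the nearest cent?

$1.42

Cost per mg of potassium: kidney beans $0.0014, sweet potato $0.0014, black beans $0.0024, Greek yogurt $0.0052.
Take 1 serving of kidney beans: +437.0 mg potassium for $0.60 (total $0.60, still need 596.0 mg).
Take 1.494 servings of sweet potato: +596.0 mg potassium for $0.82 (total $1.42, still need 0.0 mg).
Greedy by cheapest-per-mg is optimal for a single linear constraint, so the minimum cost is $1.42.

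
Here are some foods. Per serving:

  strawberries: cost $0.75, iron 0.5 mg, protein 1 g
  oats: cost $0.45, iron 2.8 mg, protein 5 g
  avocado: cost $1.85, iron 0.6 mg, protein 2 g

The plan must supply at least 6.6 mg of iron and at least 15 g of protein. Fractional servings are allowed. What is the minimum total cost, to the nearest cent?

Check every corner: each single food scaled to meet both minima, and each pair solved so both constraints bind.
strawberries only: max(6.6/0.5, 15/1) = 15 servings → $11.25.
oats only: max(6.6/2.8, 15/5) = 3 servings → $1.35.
avocado only: max(6.6/0.6, 15/2) = 11 servings → $20.35.
strawberries + oats with both targets exact would need a negative amount; discard.
strawberries + avocado with both tight: 10.5 servings and 2.25 servings → $12.04.
oats + avocado with both tight: 1.615 servings and 3.462 servings → $7.13.
So the least-cost plan costs $1.35.

$1.35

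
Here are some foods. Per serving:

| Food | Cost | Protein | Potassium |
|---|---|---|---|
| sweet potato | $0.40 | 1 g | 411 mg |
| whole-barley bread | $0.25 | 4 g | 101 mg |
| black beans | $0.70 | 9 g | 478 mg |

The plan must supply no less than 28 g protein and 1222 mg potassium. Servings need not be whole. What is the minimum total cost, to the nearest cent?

$2.03

Minimising a linear cost over {protein ≥ 28, potassium ≥ 1222, servings ≥ 0} — the optimum is at a vertex, using one or two foods.
sweet potato only: max(28/1, 1222/411) = 28 servings → $11.20.
whole-barley bread only: max(28/4, 1222/101) = 12.1 servings → $3.02.
black beans only: max(28/9, 1222/478) = 3.111 servings → $2.18.
sweet potato + whole-barley bread with both tight: 1.335 servings and 6.666 servings → $2.20.
sweet potato + black beans: the both-tight solution has a negative serving — not a feasible corner.
whole-barley bread + black beans with both tight: 2.379 servings and 2.054 servings → $2.03.
Cheapest feasible corner: $2.03.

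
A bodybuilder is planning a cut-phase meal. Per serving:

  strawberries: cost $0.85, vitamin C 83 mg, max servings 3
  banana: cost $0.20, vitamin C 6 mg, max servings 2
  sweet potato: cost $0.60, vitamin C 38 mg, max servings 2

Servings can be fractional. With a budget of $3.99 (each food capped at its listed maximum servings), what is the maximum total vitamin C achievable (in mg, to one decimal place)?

332.2 mg

Vitamin C per dollar: strawberries 97.65, sweet potato 63.33, banana 30.
Take 3 servings of strawberries: spends $2.55, +249.0 mg vitamin C (running total 249.0 mg).
Take 2 servings of sweet potato: spends $1.20, +76.0 mg vitamin C (running total 325.0 mg).
Take 1.2 servings of banana: spends $0.24, +7.2 mg vitamin C (running total 332.2 mg).
Filling greedily by vitamin C-per-dollar is optimal for one linear limit, giving 332.2 mg.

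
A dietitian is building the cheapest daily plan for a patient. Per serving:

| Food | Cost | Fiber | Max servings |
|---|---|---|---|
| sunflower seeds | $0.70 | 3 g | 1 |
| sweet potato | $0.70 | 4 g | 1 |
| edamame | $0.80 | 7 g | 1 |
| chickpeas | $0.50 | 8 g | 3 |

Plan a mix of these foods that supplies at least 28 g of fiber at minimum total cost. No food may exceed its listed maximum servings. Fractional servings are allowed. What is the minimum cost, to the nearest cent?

Cost per g of fiber: chickpeas $0.0625, edamame $0.1143, sweet potato $0.1750, sunflower seeds $0.2333.
Take 3 servings of chickpeas: +24.0 g fiber for $1.50 (total $1.50, still need 4.0 g).
Take 0.5714 servings of edamame: +4.0 g fiber for $0.46 (total $1.96, still need 0.0 g).
Greedy by cheapest-per-g is optimal for a single linear constraint, so the minimum cost is $1.96.

$1.96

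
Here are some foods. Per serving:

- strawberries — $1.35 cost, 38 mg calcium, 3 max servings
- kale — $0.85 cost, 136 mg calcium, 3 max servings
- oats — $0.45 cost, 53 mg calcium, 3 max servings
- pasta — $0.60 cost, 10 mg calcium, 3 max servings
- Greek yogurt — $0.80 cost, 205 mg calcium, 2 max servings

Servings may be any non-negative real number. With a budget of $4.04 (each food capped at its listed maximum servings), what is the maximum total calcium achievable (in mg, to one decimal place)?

800.4 mg

Calcium per dollar: Greek yogurt 256.2, kale 160, oats 117.8, strawberries 28.15, pasta 16.67.
Take 2 servings of Greek yogurt: spends $1.60, +410.0 mg calcium (running total 410.0 mg).
Take 2.871 servings of kale: spends $2.44, +390.4 mg calcium (running total 800.4 mg).
Filling greedily by calcium-per-dollar is optimal for one linear limit, giving 800.4 mg.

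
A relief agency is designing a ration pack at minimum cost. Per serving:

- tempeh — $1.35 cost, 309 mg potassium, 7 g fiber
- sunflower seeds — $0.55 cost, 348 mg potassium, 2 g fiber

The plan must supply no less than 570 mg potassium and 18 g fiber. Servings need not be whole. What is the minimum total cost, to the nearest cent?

Check every corner: each single food scaled to meet both minima, and each pair solved so both constraints bind.
tempeh only: max(570/309, 18/7) = 2.571 servings → $3.47.
sunflower seeds only: max(570/348, 18/2) = 9 servings → $4.95.
tempeh + sunflower seeds: the both-tight solution has a negative serving — not a feasible corner.
So the least-cost plan costs $3.47.

$3.47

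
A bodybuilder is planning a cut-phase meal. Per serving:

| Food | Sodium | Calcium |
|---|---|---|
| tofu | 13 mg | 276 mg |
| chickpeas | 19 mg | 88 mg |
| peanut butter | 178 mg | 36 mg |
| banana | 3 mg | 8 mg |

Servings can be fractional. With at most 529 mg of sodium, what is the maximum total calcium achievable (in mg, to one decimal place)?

Calcium per mg sodium: tofu 21.23, chickpeas 4.632, banana 2.667, peanut butter 0.2022.
With no serving limits, spend the whole sodium allowance on tofu: 529 mg / 13 mg × 276 mg = 11231.1 mg.

11231.1 mg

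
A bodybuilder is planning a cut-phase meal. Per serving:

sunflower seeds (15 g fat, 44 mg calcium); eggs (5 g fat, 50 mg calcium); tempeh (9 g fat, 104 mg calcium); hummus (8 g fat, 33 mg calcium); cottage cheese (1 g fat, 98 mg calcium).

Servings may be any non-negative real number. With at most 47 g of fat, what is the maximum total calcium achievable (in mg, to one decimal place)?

Calcium per g fat: cottage cheese 98, tempeh 11.56, eggs 10, hummus 4.125, sunflower seeds 2.933.
With no serving limits, spend the whole fat allowance on cottage cheese: 47 g / 1 g × 98 mg = 4606.0 mg.

4606.0 mg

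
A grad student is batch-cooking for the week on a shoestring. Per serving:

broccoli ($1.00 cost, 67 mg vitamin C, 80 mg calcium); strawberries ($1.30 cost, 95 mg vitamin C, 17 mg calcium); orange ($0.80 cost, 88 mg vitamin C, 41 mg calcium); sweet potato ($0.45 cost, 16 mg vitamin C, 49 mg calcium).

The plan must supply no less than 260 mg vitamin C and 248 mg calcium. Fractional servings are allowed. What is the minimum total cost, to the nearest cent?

$3.29

broccoli only: max(260/67, 248/80) = 3.881 servings → $3.88.
strawberries only: max(260/95, 248/17) = 14.59 servings → $18.96.
orange only: max(260/88, 248/41) = 6.049 servings → $4.84.
sweet potato only: max(260/16, 248/49) = 16.25 servings → $7.31.
broccoli + strawberries with both tight: 2.962 servings and 0.6476 servings → $3.80.
broccoli + orange with both tight: 2.601 servings and 0.9746 servings → $3.38.
broccoli + sweet potato: intersection lies outside the first quadrant.
strawberries + orange: the both-tight solution has a negative serving — not a feasible corner.
strawberries + sweet potato with both tight: 2.001 servings and 4.367 servings → $4.57.
orange + sweet potato with both tight: 2.399 servings and 3.054 servings → $3.29.
So the least-cost plan costs $3.29.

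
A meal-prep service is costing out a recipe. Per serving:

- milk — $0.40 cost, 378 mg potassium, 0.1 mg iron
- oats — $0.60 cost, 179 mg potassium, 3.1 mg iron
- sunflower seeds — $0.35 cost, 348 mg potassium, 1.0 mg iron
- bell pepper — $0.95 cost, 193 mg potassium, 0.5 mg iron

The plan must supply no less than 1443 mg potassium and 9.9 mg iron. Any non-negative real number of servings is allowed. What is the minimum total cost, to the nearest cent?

$2.39

Two binding constraints pin down two serving amounts, so the optimal mix uses at most two foods. The candidates are each food alone (scaled to the tighter of potassium/iron) and each pair with both constraints tight.
milk only: max(1443/378, 9.9/0.1) = 99 servings → $39.60.
oats only: max(1443/179, 9.9/3.1) = 8.061 servings → $4.84.
sunflower seeds only: max(1443/348, 9.9/1.0) = 9.9 servings → $3.46.
bell pepper only: max(1443/193, 9.9/0.5) = 19.8 servings → $18.81.
milk + oats with both tight: 2.341 servings and 3.118 servings → $2.81.
milk + sunflower seeds: the both-tight solution has a negative serving — not a feasible corner.
milk + bell pepper with both targets exact would need a negative amount; discard.
oats + sunflower seeds with both tight: 2.225 servings and 3.002 servings → $2.39.
oats + bell pepper with both tight: 2.337 servings and 5.309 servings → $6.45.
sunflower seeds + bell pepper: intersection lies outside the first quadrant.
Cheapest feasible corner: $2.39.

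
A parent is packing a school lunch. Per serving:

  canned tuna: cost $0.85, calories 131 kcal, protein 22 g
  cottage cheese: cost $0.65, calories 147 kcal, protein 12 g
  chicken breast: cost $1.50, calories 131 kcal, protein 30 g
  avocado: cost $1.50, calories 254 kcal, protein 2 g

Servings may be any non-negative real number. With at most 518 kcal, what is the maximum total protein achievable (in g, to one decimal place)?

118.6 g

Protein per kcal: chicken breast 0.229, canned tuna 0.1679, cottage cheese 0.08163, avocado 0.007874.
With no serving limits, spend the whole calories allowance on chicken breast: 518 kcal / 131 kcal × 30 g = 118.6 g.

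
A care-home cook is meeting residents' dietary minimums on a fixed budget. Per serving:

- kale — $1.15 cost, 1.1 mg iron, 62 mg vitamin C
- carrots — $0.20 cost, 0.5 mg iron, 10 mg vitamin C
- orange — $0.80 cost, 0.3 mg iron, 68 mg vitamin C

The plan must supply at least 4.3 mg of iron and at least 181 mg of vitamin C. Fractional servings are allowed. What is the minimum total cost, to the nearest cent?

$2.76

For a min-cost LP with two ≥-constraints, a basic feasible solution has at most two positive variables.
kale only: max(4.3/1.1, 181/62) = 3.909 servings → $4.50.
carrots only: max(4.3/0.5, 181/10) = 18.1 servings → $3.62.
orange only: max(4.3/0.3, 181/68) = 14.33 servings → $11.47.
kale + carrots with both tight: 2.375 servings and 3.375 servings → $3.41.
kale + orange: intersection lies outside the first quadrant.
carrots + orange with both tight: 7.681 servings and 1.532 servings → $2.76.
Cheapest feasible corner: $2.76.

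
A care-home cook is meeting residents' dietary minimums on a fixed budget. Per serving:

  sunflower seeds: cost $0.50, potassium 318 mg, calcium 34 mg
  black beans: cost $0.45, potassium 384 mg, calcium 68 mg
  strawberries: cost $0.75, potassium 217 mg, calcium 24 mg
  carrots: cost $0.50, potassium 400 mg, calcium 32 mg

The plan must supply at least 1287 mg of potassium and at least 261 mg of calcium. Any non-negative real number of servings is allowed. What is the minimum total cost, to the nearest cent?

$1.73

Minimising a linear cost over {potassium ≥ 1287, calcium ≥ 261, servings ≥ 0} — the optimum is at a vertex, using one or two foods.
sunflower seeds only: max(1287/318, 261/34) = 7.676 servings → $3.84.
black beans only: max(1287/384, 261/68) = 3.838 servings → $1.73.
strawberries only: max(1287/217, 261/24) = 10.88 servings → $8.16.
carrots only: max(1287/400, 261/32) = 8.156 servings → $4.08.
sunflower seeds + black beans: the both-tight solution has a negative serving — not a feasible corner.
sunflower seeds + strawberries with both targets exact would need a negative amount; discard.
sunflower seeds + carrots: the both-tight solution has a negative serving — not a feasible corner.
black beans + strawberries: the both-tight solution has a negative serving — not a feasible corner.
black beans + carrots with both targets exact would need a negative amount; discard.
strawberries + carrots: the both-tight solution has a negative serving — not a feasible corner.
Cheapest feasible corner: $1.73.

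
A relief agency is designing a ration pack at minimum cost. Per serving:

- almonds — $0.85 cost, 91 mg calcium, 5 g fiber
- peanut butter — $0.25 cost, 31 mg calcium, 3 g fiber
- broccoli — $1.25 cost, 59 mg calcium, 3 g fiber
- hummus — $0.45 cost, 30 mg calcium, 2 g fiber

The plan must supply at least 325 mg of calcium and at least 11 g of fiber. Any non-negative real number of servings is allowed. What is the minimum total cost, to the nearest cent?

Check every corner: each single food scaled to meet both minima, and each pair solved so both constraints bind.
almonds only: max(325/91, 11/5) = 3.571 servings → $3.04.
peanut butter only: max(325/31, 11/3) = 10.48 servings → $2.62.
broccoli only: max(325/59, 11/3) = 5.508 servings → $6.89.
hummus only: max(325/30, 11/2) = 10.83 servings → $4.88.
almonds + peanut butter with both targets exact would need a negative amount; discard.
almonds + broccoli: intersection lies outside the first quadrant.
almonds + hummus: the both-tight solution has a negative serving — not a feasible corner.
peanut butter + broccoli: the both-tight solution has a negative serving — not a feasible corner.
peanut butter + hummus with both targets exact would need a negative amount; discard.
broccoli + hummus with both targets exact would need a negative amount; discard.
So the least-cost plan costs $2.62.

$2.62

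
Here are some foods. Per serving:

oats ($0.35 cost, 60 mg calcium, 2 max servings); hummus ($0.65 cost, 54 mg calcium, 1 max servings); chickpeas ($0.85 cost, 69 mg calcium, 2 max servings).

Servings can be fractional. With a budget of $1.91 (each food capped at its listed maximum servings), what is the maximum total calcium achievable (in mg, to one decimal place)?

219.5 mg

Calcium per dollar: oats 171.4, hummus 83.08, chickpeas 81.18.
Take 2 servings of oats: spends $0.70, +120.0 mg calcium (running total 120.0 mg).
Take 1 serving of hummus: spends $0.65, +54.0 mg calcium (running total 174.0 mg).
Take 0.6588 servings of chickpeas: spends $0.56, +45.5 mg calcium (running total 219.5 mg).
Greedy by best ratio exhausts the cost allowance optimally: 219.5 mg.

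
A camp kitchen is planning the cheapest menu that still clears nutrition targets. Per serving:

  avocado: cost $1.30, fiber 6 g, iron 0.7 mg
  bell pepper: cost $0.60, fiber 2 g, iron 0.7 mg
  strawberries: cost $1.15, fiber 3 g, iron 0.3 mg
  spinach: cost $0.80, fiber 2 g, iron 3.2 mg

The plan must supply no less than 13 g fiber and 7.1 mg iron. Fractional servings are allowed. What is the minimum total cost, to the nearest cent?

$3.51

At the optimum either one food covers both requirements or two foods hit both targets exactly; no other combination can be cheaper.
avocado only: max(13/6, 7.1/0.7) = 10.14 servings → $13.19.
bell pepper only: max(13/2, 7.1/0.7) = 10.14 servings → $6.09.
strawberries only: max(13/3, 7.1/0.3) = 23.67 servings → $27.22.
spinach only: max(13/2, 7.1/3.2) = 6.5 servings → $5.20.
avocado + bell pepper with both targets exact would need a negative amount; discard.
avocado + strawberries with both targets exact would need a negative amount; discard.
avocado + spinach with both tight: 1.539 servings and 1.882 servings → $3.51.
bell pepper + strawberries: the both-tight solution has a negative serving — not a feasible corner.
bell pepper + spinach with both tight: 5.48 servings and 1.02 servings → $4.10.
strawberries + spinach with both tight: 3.044 servings and 1.933 servings → $5.05.
So the least-cost plan costs $3.51.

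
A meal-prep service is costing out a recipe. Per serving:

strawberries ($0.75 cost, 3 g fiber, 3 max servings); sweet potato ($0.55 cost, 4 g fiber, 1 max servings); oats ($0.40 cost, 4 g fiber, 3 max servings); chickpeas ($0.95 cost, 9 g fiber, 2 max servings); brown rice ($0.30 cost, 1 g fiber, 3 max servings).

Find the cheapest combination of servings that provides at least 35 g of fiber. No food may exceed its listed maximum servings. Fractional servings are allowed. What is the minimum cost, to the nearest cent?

$3.90

Cost per g of fiber: oats $0.1000, chickpeas $0.1056, sweet potato $0.1375, strawberries $0.2500, brown rice $0.3000.
Take 3 servings of oats: +12.0 g fiber for $1.20 (total $1.20, still need 23.0 g).
Take 2 servings of chickpeas: +18.0 g fiber for $1.90 (total $3.10, still need 5.0 g).
Take 1 serving of sweet potato: +4.0 g fiber for $0.55 (total $3.65, still need 1.0 g).
Take 0.3333 servings of strawberries: +1.0 g fiber for $0.25 (total $3.90, still need 0.0 g).
Filling from the cheapest source first is optimal under one linear minimum: $3.90.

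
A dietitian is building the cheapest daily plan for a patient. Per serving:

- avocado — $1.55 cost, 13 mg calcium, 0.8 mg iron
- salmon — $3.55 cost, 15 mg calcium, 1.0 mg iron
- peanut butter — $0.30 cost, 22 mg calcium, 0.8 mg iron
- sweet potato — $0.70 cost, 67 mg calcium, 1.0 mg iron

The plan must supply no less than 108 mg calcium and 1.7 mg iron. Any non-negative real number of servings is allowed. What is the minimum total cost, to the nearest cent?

This is a tiny linear program; its minimum lies at a vertex of the feasible set. List the vertices and price them.
avocado only: max(108/13, 1.7/0.8) = 8.308 servings → $12.88.
salmon only: max(108/15, 1.7/1.0) = 7.2 servings → $25.56.
peanut butter only: max(108/22, 1.7/0.8) = 4.909 servings → $1.47.
sweet potato only: max(108/67, 1.7/1.0) = 1.7 servings → $1.19.
avocado + salmon: the both-tight solution has a negative serving — not a feasible corner.
avocado + peanut butter: intersection lies outside the first quadrant.
avocado + sweet potato with both tight: 0.1453 servings and 1.584 servings → $1.33.
salmon + peanut butter: intersection lies outside the first quadrant.
salmon + sweet potato with both tight: 0.1135 servings and 1.587 servings → $1.51.
peanut butter + sweet potato with both tight: 0.1867 servings and 1.551 servings → $1.14.
The minimum over all feasible corners is $1.14.

$1.14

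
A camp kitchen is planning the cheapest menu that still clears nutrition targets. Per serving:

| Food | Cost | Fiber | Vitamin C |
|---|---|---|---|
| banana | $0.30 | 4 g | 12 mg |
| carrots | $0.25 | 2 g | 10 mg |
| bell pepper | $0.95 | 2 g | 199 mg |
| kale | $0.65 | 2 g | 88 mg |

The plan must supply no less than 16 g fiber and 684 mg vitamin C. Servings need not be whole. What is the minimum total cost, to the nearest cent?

$3.84

A basic optimal solution has at most two foods positive. Try each food alone and each pair with both targets met exactly.
banana only: max(16/4, 684/12) = 57 servings → $17.10.
carrots only: max(16/2, 684/10) = 68.4 servings → $17.10.
bell pepper only: max(16/2, 684/199) = 8 servings → $7.60.
kale only: max(16/2, 684/88) = 8 servings → $5.20.
banana + carrots with both targets exact would need a negative amount; discard.
banana + bell pepper with both tight: 2.352 servings and 3.295 servings → $3.84.
banana + kale with both tight: 0.122 servings and 7.756 servings → $5.08.
carrots + bell pepper with both tight: 4.804 servings and 3.196 servings → $4.24.
carrots + kale with both tight: 0.2564 servings and 7.744 servings → $5.10.
bell pepper + kale with both targets exact would need a negative amount; discard.
Cheapest feasible corner: $3.84.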